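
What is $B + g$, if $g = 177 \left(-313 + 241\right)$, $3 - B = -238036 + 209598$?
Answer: $15697$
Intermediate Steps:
$B = 28441$ ($B = 3 - \left(-238036 + 209598\right) = 3 - -28438 = 3 + 28438 = 28441$)
$g = -12744$ ($g = 177 \left(-72\right) = -12744$)
$B + g = 28441 - 12744 = 15697$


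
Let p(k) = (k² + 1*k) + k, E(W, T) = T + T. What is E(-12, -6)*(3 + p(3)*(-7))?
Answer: 1224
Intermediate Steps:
E(W, T) = 2*T
p(k) = k² + 2*k (p(k) = (k² + k) + k = (k + k²) + k = k² + 2*k)
E(-12, -6)*(3 + p(3)*(-7)) = (2*(-6))*(3 + (3*(2 + 3))*(-7)) = -12*(3 + (3*5)*(-7)) = -12*(3 + 15*(-7)) = -12*(3 - 105) = -12*(-102) = 1224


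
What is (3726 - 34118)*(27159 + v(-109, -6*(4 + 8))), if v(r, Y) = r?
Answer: -822103600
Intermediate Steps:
(3726 - 34118)*(27159 + v(-109, -6*(4 + 8))) = (3726 - 34118)*(27159 - 109) = -30392*27050 = -822103600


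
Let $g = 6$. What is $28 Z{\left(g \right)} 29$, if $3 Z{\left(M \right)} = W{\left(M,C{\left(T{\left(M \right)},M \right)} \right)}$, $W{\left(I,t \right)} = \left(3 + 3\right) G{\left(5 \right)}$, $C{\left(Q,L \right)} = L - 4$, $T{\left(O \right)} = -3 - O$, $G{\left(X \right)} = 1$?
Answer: $1624$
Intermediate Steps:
$C{\left(Q,L \right)} = -4 + L$
$W{\left(I,t \right)} = 6$ ($W{\left(I,t \right)} = \left(3 + 3\right) 1 = 6 \cdot 1 = 6$)
$Z{\left(M \right)} = 2$ ($Z{\left(M \right)} = \frac{1}{3} \cdot 6 = 2$)
$28 Z{\left(g \right)} 29 = 28 \cdot 2 \cdot 29 = 56 \cdot 29 = 1624$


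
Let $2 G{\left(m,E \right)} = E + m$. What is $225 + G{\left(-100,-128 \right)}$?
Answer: $111$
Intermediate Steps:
$G{\left(m,E \right)} = \frac{E}{2} + \frac{m}{2}$ ($G{\left(m,E \right)} = \frac{E + m}{2} = \frac{E}{2} + \frac{m}{2}$)
$225 + G{\left(-100,-128 \right)} = 225 + \left(\frac{1}{2} \left(-128\right) + \frac{1}{2} \left(-100\right)\right) = 225 - 114 = 111$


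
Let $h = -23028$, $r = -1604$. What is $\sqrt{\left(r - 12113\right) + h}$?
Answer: $i \sqrt{36745} \approx 191.69 i$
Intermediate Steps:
$\sqrt{\left(r - 12113\right) + h} = \sqrt{\left(-1604 - 12113\right) - 23028} = \sqrt{-13717 - 23028} = \sqrt{-36745} = i \sqrt{36745}$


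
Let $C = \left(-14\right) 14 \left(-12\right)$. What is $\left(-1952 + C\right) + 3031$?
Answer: $3431$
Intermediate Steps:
$C = 2352$ ($C = \left(-196\right) \left(-12\right) = 2352$)
$\left(-1952 + C\right) + 3031 = \left(-1952 + 2352\right) + 3031 = 400 + 3031 = 3431$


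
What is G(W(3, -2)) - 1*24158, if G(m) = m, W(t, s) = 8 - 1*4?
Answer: -24154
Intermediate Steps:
W(t, s) = 4 (W(t, s) = 8 - 4 = 4)
G(W(3, -2)) - 1*24158 = 4 - 1*24158 = 4 - 24158 = -24154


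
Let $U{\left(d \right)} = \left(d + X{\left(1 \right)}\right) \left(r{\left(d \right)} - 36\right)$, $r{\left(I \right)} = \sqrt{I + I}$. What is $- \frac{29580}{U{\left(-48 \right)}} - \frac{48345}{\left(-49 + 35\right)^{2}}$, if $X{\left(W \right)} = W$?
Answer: $- \frac{2422155}{9212} - \frac{85 i \sqrt{6}}{47} \approx -262.93 - 4.4299 i$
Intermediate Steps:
$r{\left(I \right)} = \sqrt{2} \sqrt{I}$ ($r{\left(I \right)} = \sqrt{2 I} = \sqrt{2} \sqrt{I}$)
$U{\left(d \right)} = \left(1 + d\right) \left(-36 + \sqrt{2} \sqrt{d}\right)$ ($U{\left(d \right)} = \left(d + 1\right) \left(\sqrt{2} \sqrt{d} - 36\right) = \left(1 + d\right) \left(-36 + \sqrt{2} \sqrt{d}\right)$)
$- \frac{29580}{U{\left(-48 \right)}} - \frac{48345}{\left(-49 + 35\right)^{2}} = - \frac{29580}{-36 - -1728 + \sqrt{2} \sqrt{-48} + \sqrt{2} \left(-48\right)^{\frac{3}{2}}} - \frac{48345}{\left(-49 + 35\right)^{2}} = - \frac{29580}{-36 + 1728 + \sqrt{2} \cdot 4 i \sqrt{3} + \sqrt{2} \left(- 192 i \sqrt{3}\right)} - \frac{48345}{\left(-14\right)^{2}} = - \frac{29580}{-36 + 1728 + 4 i \sqrt{6} - 192 i \sqrt{6}} - \frac{48345}{196} = - \frac{29580}{1692 - 188 i \sqrt{6}} - \frac{48345}{196} = - \frac{48345}{196} - \frac{29580}{1692 - 188 i \sqrt{6}}$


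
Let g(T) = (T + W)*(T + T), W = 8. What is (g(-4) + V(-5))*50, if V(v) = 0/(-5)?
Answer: -1600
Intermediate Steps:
g(T) = 2*T*(8 + T) (g(T) = (T + 8)*(T + T) = (8 + T)*(2*T) = 2*T*(8 + T))
V(v) = 0 (V(v) = 0*(-⅕) = 0)
(g(-4) + V(-5))*50 = (2*(-4)*(8 - 4) + 0)*50 = (2*(-4)*4 + 0)*50 = (-32 + 0)*50 = -32*50 = -1600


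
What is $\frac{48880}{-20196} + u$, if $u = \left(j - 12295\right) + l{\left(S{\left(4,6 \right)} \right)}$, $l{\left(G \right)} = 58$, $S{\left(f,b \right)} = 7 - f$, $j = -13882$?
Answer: $- \frac{131887051}{5049} \approx -26121.0$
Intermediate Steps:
$u = -26119$ ($u = \left(-13882 - 12295\right) + 58 = -26177 + 58 = -26119$)
$\frac{48880}{-20196} + u = \frac{48880}{-20196} - 26119 = 48880 \left(- \frac{1}{20196}\right) - 26119 = - \frac{12220}{5049} - 26119 = - \frac{131887051}{5049}$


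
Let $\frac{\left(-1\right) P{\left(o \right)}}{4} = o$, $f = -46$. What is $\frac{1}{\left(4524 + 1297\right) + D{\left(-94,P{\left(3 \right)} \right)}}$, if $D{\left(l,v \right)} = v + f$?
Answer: $\frac{1}{5763} \approx 0.00017352$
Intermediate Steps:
$P{\left(o \right)} = - 4 o$
$D{\left(l,v \right)} = -46 + v$ ($D{\left(l,v \right)} = v - 46 = -46 + v$)
$\frac{1}{\left(4524 + 1297\right) + D{\left(-94,P{\left(3 \right)} \right)}} = \frac{1}{\left(4524 + 1297\right) - 58} = \frac{1}{5821 - 58} = \frac{1}{5763}$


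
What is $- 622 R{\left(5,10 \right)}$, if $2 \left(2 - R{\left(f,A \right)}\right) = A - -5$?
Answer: $3421$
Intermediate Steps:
$R{\left(f,A \right)} = - \frac{1}{2} - \frac{A}{2}$ ($R{\left(f,A \right)} = 2 - \frac{A - -5}{2} = 2 - \frac{A + 5}{2} = 2 - \frac{5 + A}{2} = 2 - \left(\frac{5}{2} + \frac{A}{2}\right) = - \frac{1}{2} - \frac{A}{2}$)
$- 622 R{\left(5,10 \right)} = - 622 \left(- \frac{1}{2} - 5\right) = \left(-622\right) \left(- \frac{11}{2}\right) = 3421$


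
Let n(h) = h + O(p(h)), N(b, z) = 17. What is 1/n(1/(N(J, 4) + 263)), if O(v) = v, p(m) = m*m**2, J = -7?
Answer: 21952000/78401 ≈ 280.00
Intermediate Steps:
p(m) = m**3
n(h) = h + h**3
1/n(1/(N(J, 4) + 263)) = 1/(1/(17 + 263) + (1/(17 + 263))**3) = 1/(1/280 + (1/280)**3) = 1/(1/280 + 1/21952000) = 1/(78401/21952000) = 21952000/78401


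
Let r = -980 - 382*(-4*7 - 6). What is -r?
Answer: -12008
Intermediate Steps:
r = 12008 (r = -980 - 382*(-28 - 6) = -980 - 382*(-34) = -980 + 12988 = 12008)
-r = -1*12008 = -12008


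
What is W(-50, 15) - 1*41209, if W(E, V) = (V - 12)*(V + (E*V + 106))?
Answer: -43096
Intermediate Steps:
W(E, V) = (-12 + V)*(106 + V + E*V) (W(E, V) = (-12 + V)*(V + (106 + E*V)) = (-12 + V)*(106 + V + E*V))
W(-50, 15) - 1*41209 = (-1272 + 15**2 + 94*15 - 50*15**2 - 12*(-50)*15) - 1*41209 = (-1272 + 225 + 1410 - 50*225 + 9000) - 41209 = (-1272 + 225 + 1410 - 11250 + 9000) - 41209 = -1887 - 41209 = -43096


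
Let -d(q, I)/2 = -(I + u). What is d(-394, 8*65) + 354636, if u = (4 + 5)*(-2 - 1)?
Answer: 355622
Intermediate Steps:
u = -27 (u = 9*(-3) = -27)
d(q, I) = -54 + 2*I (d(q, I) = -(-2)*(I - 27) = -(-2)*(-27 + I) = -2*(27 - I) = -54 + 2*I)
d(-394, 8*65) + 354636 = (-54 + 2*(8*65)) + 354636 = (-54 + 2*520) + 354636 = (-54 + 1040) + 354636 = 986 + 354636 = 355622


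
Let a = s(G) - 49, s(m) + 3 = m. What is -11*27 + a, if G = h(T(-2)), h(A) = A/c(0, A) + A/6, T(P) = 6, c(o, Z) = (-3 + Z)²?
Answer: -1042/3 ≈ -347.33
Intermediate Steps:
h(A) = A/6 + A/(-3 + A)² (h(A) = A/((-3 + A)²) + A/6 = A/(-3 + A)² + A*(⅙) = A/(-3 + A)² + A/6 = A/6 + A/(-3 + A)²)
G = 5/3 (G = (⅙)*6 + 6/(-3 + 6)² = 1 + 6/3² = 1 + 6*(⅑) = 1 + ⅔ = 5/3 ≈ 1.6667)
s(m) = -3 + m
a = -151/3 (a = (-3 + 5/3) - 49 = -4/3 - 49 = -151/3 ≈ -50.333)
-11*27 + a = -11*27 - 151/3 = -297 - 151/3 = -1042/3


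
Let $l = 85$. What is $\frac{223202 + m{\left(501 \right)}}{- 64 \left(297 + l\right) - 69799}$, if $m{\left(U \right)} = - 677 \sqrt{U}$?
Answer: $- \frac{223202}{94247} + \frac{677 \sqrt{501}}{94247} \approx -2.2075$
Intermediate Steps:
$\frac{223202 + m{\left(501 \right)}}{- 64 \left(297 + l\right) - 69799} = \frac{223202 - 677 \sqrt{501}}{- 64 \left(297 + 85\right) - 69799} = \frac{223202 - 677 \sqrt{501}}{\left(-64\right) 382 - 69799} = \frac{223202 - 677 \sqrt{501}}{-24448 - 69799} = \frac{223202 - 677 \sqrt{501}}{-94247} = \left(223202 - 677 \sqrt{501}\right) \left(- \frac{1}{94247}\right) = - \frac{223202}{94247} + \frac{677 \sqrt{501}}{94247}$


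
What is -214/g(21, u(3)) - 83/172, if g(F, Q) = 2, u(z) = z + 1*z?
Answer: -18487/172 ≈ -107.48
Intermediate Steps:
u(z) = 2*z (u(z) = z + z = 2*z)
-214/g(21, u(3)) - 83/172 = -214/2 - 83/172 = -214*½ - 83*1/172 = -107 - 83/172 = -18487/172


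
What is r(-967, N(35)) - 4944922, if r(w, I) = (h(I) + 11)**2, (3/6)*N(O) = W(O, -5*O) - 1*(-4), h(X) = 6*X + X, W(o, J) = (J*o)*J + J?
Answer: 225116020008767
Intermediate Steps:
W(o, J) = J + o*J**2 (W(o, J) = o*J**2 + J = J + o*J**2)
h(X) = 7*X
N(O) = 8 - 10*O*(1 - 5*O**2) (N(O) = 2*((-5*O)*(1 + (-5*O)*O) - 1*(-4)) = 2*((-5*O)*(1 - 5*O**2) + 4) = 2*(-5*O*(1 - 5*O**2) + 4) = 2*(4 - 5*O*(1 - 5*O**2)) = 8 - 10*O*(1 - 5*O**2))
r(w, I) = (11 + 7*I)**2 (r(w, I) = (7*I + 11)**2 = (11 + 7*I)**2)
r(-967, N(35)) - 4944922 = (11 + 7*(8 - 10*35 + 50*35**3))**2 - 4944922 = (11 + 7*(8 - 350 + 50*42875))**2 - 4944922 = (11 + 7*(8 - 350 + 2143750))**2 - 4944922 = (11 + 7*2143408)**2 - 4944922 = (11 + 15003856)**2 - 4944922 = 15003867**2 - 4944922 = 225116024953689 - 4944922 = 225116020008767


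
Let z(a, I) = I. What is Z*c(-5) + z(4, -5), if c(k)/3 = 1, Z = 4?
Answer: 7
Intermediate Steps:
c(k) = 3 (c(k) = 3*1 = 3)
Z*c(-5) + z(4, -5) = 4*3 - 5 = 12 - 5 = 7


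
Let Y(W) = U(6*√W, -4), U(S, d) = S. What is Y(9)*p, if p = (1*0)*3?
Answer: 0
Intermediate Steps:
Y(W) = 6*√W
p = 0 (p = 0*3 = 0)
Y(9)*p = (6*√9)*0 = (6*3)*0 = 18*0 = 0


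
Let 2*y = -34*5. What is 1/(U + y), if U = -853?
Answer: -1/938 ≈ -0.0010661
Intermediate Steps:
y = -85 (y = (-34*5)/2 = (-1*170)/2 = (½)*(-170) = -85)
1/(U + y) = 1/(-853 - 85) = 1/(-938) = -1/938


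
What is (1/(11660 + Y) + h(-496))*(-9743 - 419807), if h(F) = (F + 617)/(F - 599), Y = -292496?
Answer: 486569197235/10250514 ≈ 47468.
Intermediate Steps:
h(F) = (617 + F)/(-599 + F)
(1/(11660 + Y) + h(-496))*(-9743 - 419807) = (1/(11660 - 292496) + (617 - 496)/(-599 - 496))*(-9743 - 419807) = (1/(-280836) + 121/(-1095))*(-429550) = (-1/280836 - 1/1095*121)*(-429550) = (-1/280836 - 121/1095)*(-429550) = -11327417/102505140*(-429550) = 486569197235/10250514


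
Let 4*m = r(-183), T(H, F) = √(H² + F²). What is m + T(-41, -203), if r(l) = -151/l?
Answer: 151/732 + √42890 ≈ 207.31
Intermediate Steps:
T(H, F) = √(F² + H²)
m = 151/732 (m = (-151/(-183))/4 = (-151*(-1/183))/4 = (¼)*(151/183) = 151/732 ≈ 0.20628)
m + T(-41, -203) = 151/732 + √((-203)² + (-41)²) = 151/732 + √(41209 + 1681) = 151/732 + √42890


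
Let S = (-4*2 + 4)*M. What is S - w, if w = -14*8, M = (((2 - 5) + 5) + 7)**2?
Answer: -212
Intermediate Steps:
M = 81 (M = ((-3 + 5) + 7)**2 = (2 + 7)**2 = 9**2 = 81)
S = -324 (S = (-4*2 + 4)*81 = (-8 + 4)*81 = -4*81 = -324)
w = -112
S - w = -324 - 1*(-112) = -324 + 112 = -212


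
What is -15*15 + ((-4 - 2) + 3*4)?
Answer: -219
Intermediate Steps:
-15*15 + ((-4 - 2) + 3*4) = -225 + (-6 + 12) = -225 + 6 = -219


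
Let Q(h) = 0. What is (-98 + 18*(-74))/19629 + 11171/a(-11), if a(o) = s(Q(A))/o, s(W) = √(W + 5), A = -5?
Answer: -1430/19629 - 122881*√5/5 ≈ -54954.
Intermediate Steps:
s(W) = √(5 + W)
a(o) = √5/o (a(o) = √(5 + 0)/o = √5/o)
(-98 + 18*(-74))/19629 + 11171/a(-11) = (-98 + 18*(-74))/19629 + 11171/((√5/(-11))) = (-98 - 1332)*(1/19629) + 11171/((√5*(-1/11))) = -1430*1/19629 + 11171/((-√5/11)) = -1430/19629 + 11171*(-11*√5/5) = -1430/19629 - 122881*√5/5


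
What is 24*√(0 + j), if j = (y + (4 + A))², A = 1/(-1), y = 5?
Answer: 192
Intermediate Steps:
A = -1
j = 64 (j = (5 + (4 - 1))² = (5 + 3)² = 8² = 64)
24*√(0 + j) = 24*√(0 + 64) = 24*√64 = 24*8 = 192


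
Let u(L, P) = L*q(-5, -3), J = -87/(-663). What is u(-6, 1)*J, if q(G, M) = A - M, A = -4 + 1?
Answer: 0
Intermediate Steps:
A = -3
q(G, M) = -3 - M
J = 29/221 (J = -87*(-1/663) = 29/221 ≈ 0.13122)
u(L, P) = 0 (u(L, P) = L*(-3 - 1*(-3)) = L*(-3 + 3) = L*0 = 0)
u(-6, 1)*J = 0*(29/221) = 0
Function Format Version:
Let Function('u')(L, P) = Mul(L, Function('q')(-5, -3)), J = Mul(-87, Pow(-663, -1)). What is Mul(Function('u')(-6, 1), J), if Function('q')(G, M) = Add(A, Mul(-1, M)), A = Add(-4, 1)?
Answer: 0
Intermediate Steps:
A = -3
Function('q')(G, M) = Add(-3, Mul(-1, M))
J = Rational(29, 221) (J = Mul(-87, Rational(-1, 663)) = Rational(29, 221) ≈ 0.13122)
Function('u')(L, P) = 0 (Function('u')(L, P) = Mul(L, Add(-3, Mul(-1, -3))) = Mul(L, Add(-3, 3)) = Mul(L, 0) = 0)
Mul(Function('u')(-6, 1), J) = Mul(0, Rational(29, 221)) = 0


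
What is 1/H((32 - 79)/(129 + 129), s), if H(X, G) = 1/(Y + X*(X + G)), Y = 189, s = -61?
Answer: 13322491/66564 ≈ 200.15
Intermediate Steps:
H(X, G) = 1/(189 + X*(G + X)) (H(X, G) = 1/(189 + X*(X + G)) = 1/(189 + X*(G + X)))
1/H((32 - 79)/(129 + 129), s) = 1/(1/(189 + ((32 - 79)/(129 + 129))² - 61*(32 - 79)/(129 + 129))) = 1/(1/(189 + (-47/258)² - (-2867)/258)) = 1/(1/(189 + (-47*1/258)² - (-2867)/258)) = 1/(1/(189 + (-47/258)² - 61*(-47/258))) = 1/(1/(189 + 2209/66564 + 2867/258)) = 1/(1/(13322491/66564)) = 1/(66564/13322491) = 13322491/66564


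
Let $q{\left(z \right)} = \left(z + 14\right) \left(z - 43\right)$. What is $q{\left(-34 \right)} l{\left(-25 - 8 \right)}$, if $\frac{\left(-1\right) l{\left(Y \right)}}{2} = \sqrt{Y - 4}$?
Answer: $- 3080 i \sqrt{37} \approx - 18735.0 i$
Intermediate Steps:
$q{\left(z \right)} = \left(-43 + z\right) \left(14 + z\right)$ ($q{\left(z \right)} = \left(14 + z\right) \left(-43 + z\right) = \left(-43 + z\right) \left(14 + z\right)$)
$l{\left(Y \right)} = - 2 \sqrt{-4 + Y}$ ($l{\left(Y \right)} = - 2 \sqrt{Y - 4} = - 2 \sqrt{-4 + Y}$)
$q{\left(-34 \right)} l{\left(-25 - 8 \right)} = \left(-602 + \left(-34\right)^{2} - -986\right) \left(- 2 \sqrt{-4 - 33}\right) = \left(-602 + 1156 + 986\right) \left(- 2 \sqrt{-4 - 33}\right) = 1540 \left(- 2 \sqrt{-4 - 33}\right) = 1540 \left(- 2 \sqrt{-37}\right) = 1540 \left(- 2 i \sqrt{37}\right) = - 3080 i \sqrt{37}$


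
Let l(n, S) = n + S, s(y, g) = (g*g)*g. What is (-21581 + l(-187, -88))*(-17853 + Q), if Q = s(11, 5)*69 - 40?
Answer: 202561408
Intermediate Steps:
s(y, g) = g**3 (s(y, g) = g**2*g = g**3)
l(n, S) = S + n
Q = 8585 (Q = 5**3*69 - 40 = 125*69 - 40 = 8625 - 40 = 8585)
(-21581 + l(-187, -88))*(-17853 + Q) = (-21581 + (-88 - 187))*(-17853 + 8585) = (-21581 - 275)*(-9268) = -21856*(-9268) = 202561408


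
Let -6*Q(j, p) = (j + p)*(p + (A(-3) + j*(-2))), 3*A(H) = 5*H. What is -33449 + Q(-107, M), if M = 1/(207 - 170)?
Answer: -40689819/1369 ≈ -29722.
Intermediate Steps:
A(H) = 5*H/3 (A(H) = (5*H)/3 = 5*H/3)
M = 1/37 ≈ 0.027027
Q(j, p) = -(j + p)*(-5 + p - 2*j)/6 (Q(j, p) = -(j + p)*(p + ((5/3)*(-3) + j*(-2)))/6 = -(j + p)*(p + (-5 - 2*j))/6 = -(j + p)*(-5 + p - 2*j)/6)
-33449 + Q(-107, M) = -33449 + (-(1/37)²/6 + (⅓)*(-107)² + (⅚)*(-107) + (⅚)*(1/37) + (⅙)*(-107)*(1/37)) = -33449 + (-⅙*1/1369 + (⅓)*11449 - 535/6 + 5/222 - 107/222) = -33449 + (-1/8214 + 11449/3 - 535/6 + 5/222 - 107/222) = -33449 + 5101862/1369 = -40689819/1369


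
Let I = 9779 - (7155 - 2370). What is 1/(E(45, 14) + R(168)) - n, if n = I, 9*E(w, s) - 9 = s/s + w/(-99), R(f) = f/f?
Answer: -339559/68 ≈ -4993.5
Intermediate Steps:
R(f) = 1
E(w, s) = 10/9 - w/891 (E(w, s) = 1 + (s/s + w/(-99))/9 = 1 + (1 + w*(-1/99))/9 = 1 + (1 - w/99)/9 = 1 + (⅑ - w/891) = 10/9 - w/891)
I = 4994 (I = 9779 - 1*4785 = 9779 - 4785 = 4994)
n = 4994
1/(E(45, 14) + R(168)) - n = 1/((10/9 - 1/891*45) + 1) - 1*4994 = 1/((10/9 - 5/99) + 1) - 4994 = 1/(35/33 + 1) - 4994 = 1/(68/33) - 4994 = 33/68 - 4994 = -339559/68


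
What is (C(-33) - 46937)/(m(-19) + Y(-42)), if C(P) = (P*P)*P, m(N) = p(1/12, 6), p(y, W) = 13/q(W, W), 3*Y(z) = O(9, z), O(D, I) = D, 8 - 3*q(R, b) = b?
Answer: -165748/45 ≈ -3683.3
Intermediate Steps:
q(R, b) = 8/3 - b/3
Y(z) = 3 (Y(z) = (1/3)*9 = 3)
p(y, W) = 13/(8/3 - W/3)
m(N) = 39/2 (m(N) = -39/(-8 + 6) = -39/(-2) = -39*(-1/2) = 39/2)
C(P) = P**3 (C(P) = P**2*P = P**3)
(C(-33) - 46937)/(m(-19) + Y(-42)) = ((-33)**3 - 46937)/(39/2 + 3) = (-35937 - 46937)/(45/2) = -82874*2/45 = -165748/45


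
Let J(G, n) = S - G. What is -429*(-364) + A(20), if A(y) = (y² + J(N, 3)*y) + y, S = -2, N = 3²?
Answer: 156356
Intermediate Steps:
N = 9
J(G, n) = -2 - G
A(y) = y² - 10*y (A(y) = (y² + (-2 - 1*9)*y) + y = (y² + (-2 - 9)*y) + y = (y² - 11*y) + y = y² - 10*y)
-429*(-364) + A(20) = -429*(-364) + 20*(-10 + 20) = 156156 + 20*10 = 156156 + 200 = 156356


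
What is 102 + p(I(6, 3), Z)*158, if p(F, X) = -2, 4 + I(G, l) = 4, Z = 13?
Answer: -214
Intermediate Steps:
I(G, l) = 0 (I(G, l) = -4 + 4 = 0)
102 + p(I(6, 3), Z)*158 = 102 - 2*158 = 102 - 316 = -214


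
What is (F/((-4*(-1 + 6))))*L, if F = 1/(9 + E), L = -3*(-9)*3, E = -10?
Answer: 81/20 ≈ 4.0500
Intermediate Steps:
L = 81 (L = 27*3 = 81)
F = -1 (F = 1/(9 - 10) = 1/(-1) = -1)
(F/((-4*(-1 + 6))))*L = -1/((-4*(-1 + 6)))*81 = -1/((-4*5))*81 = -1/(-20)*81 = -1*(-1/20)*81 = (1/20)*81 = 81/20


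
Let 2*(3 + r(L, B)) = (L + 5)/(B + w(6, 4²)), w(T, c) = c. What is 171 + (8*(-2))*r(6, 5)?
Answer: 4511/21 ≈ 214.81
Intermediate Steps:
r(L, B) = -3 + (5 + L)/(2*(16 + B)) (r(L, B) = -3 + ((L + 5)/(B + 4²))/2 = -3 + ((5 + L)/(B + 16))/2 = -3 + ((5 + L)/(16 + B))/2 = -3 + (5 + L)/(2*(16 + B)))
171 + (8*(-2))*r(6, 5) = 171 + (8*(-2))*((-91 + 6 - 6*5)/(2*(16 + 5))) = 171 - 8*(-91 + 6 - 30)/21 = 171 - 8*(-115)/21 = 171 - 16*(-115/42) = 171 + 920/21 = 4511/21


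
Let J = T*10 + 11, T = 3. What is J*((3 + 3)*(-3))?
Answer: -738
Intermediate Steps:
J = 41 (J = 3*10 + 11 = 30 + 11 = 41)
J*((3 + 3)*(-3)) = 41*((3 + 3)*(-3)) = 41*(6*(-3)) = 41*(-18) = -738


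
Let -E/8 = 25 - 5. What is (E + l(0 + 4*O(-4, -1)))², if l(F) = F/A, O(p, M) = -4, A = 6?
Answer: 238144/9 ≈ 26460.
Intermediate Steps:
l(F) = F/6
E = -160 (E = -8*(25 - 5) = -8*20 = -160)
(E + l(0 + 4*O(-4, -1)))² = (-160 + (0 + 4*(-4))/6)² = (-160 + (0 - 16)/6)² = (-160 + (⅙)*(-16))² = (-160 - 8/3)² = (-488/3)² = 238144/9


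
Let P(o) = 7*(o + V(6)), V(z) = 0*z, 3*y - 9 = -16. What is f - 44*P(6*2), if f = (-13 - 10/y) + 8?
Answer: -25877/7 ≈ -3696.7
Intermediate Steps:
y = -7/3 (y = 3 + (⅓)*(-16) = 3 - 16/3 = -7/3 ≈ -2.3333)
V(z) = 0
P(o) = 7*o (P(o) = 7*(o + 0) = 7*o)
f = -5/7 (f = (-13 - 10/(-7/3)) + 8 = (-13 - 10*(-3/7)) + 8 = (-13 + 30/7) + 8 = -61/7 + 8 = -5/7 ≈ -0.71429)
f - 44*P(6*2) = -5/7 - 308*6*2 = -5/7 - 308*12 = -5/7 - 44*84 = -5/7 - 3696 = -25877/7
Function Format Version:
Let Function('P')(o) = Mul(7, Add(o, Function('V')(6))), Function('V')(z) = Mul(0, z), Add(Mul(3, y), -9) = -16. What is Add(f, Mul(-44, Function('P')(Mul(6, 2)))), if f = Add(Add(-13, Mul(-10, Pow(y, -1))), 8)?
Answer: Rational(-25877, 7) ≈ -3696.7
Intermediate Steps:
y = Rational(-7, 3) (y = Add(3, Mul(Rational(1, 3), -16)) = Add(3, Rational(-16, 3)) = Rational(-7, 3) ≈ -2.3333)
Function('V')(z) = 0
Function('P')(o) = Mul(7, o) (Function('P')(o) = Mul(7, Add(o, 0)) = Mul(7, o))
f = Rational(-5, 7) (f = Add(Add(-13, Mul(-10, Pow(Rational(-7, 3), -1))), 8) = Add(Add(-13, Mul(-10, Rational(-3, 7))), 8) = Add(Add(-13, Rational(30, 7)), 8) = Add(Rational(-61, 7), 8) = Rational(-5, 7) ≈ -0.71429)
Add(f, Mul(-44, Function('P')(Mul(6, 2)))) = Add(Rational(-5, 7), Mul(-44, Mul(7, Mul(6, 2)))) = Add(Rational(-5, 7), Mul(-44, Mul(7, 12))) = Add(Rational(-5, 7), Mul(-44, 84)) = Add(Rational(-5, 7), -3696) = Rational(-25877, 7)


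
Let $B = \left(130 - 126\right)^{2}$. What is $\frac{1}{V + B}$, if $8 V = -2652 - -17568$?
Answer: $\frac{2}{3761} \approx 0.00053177$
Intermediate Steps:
$V = \frac{3729}{2}$ ($V = \frac{-2652 - -17568}{8} = \frac{-2652 + 17568}{8} = \frac{1}{8} \cdot 14916 = \frac{3729}{2} \approx 1864.5$)
$B = 16$ ($B = 4^{2} = 16$)
$\frac{1}{V + B} = \frac{1}{\frac{3729}{2} + 16} = \frac{1}{\frac{3761}{2}} = \frac{2}{3761}$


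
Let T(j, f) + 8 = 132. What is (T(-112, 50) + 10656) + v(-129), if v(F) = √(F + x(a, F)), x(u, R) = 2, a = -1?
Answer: 10780 + I*√127 ≈ 10780.0 + 11.269*I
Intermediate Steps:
T(j, f) = 124 (T(j, f) = -8 + 132 = 124)
v(F) = √(2 + F) (v(F) = √(F + 2) = √(2 + F))
(T(-112, 50) + 10656) + v(-129) = (124 + 10656) + √(2 - 129) = 10780 + √(-127) = 10780 + I*√127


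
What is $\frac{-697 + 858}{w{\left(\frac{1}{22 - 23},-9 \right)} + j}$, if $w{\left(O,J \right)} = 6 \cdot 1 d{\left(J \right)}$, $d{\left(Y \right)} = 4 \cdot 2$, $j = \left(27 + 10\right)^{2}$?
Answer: $\frac{161}{1417} \approx 0.11362$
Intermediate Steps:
$j = 1369$ ($j = 37^{2} = 1369$)
$d{\left(Y \right)} = 8$
$w{\left(O,J \right)} = 48$ ($w{\left(O,J \right)} = 6 \cdot 1 \cdot 8 = 6 \cdot 8 = 48$)
$\frac{-697 + 858}{w{\left(\frac{1}{22 - 23},-9 \right)} + j} = \frac{-697 + 858}{48 + 1369} = \frac{161}{1417}$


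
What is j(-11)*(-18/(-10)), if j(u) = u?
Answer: -99/5 ≈ -19.800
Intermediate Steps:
j(-11)*(-18/(-10)) = -(-198)/(-10) = -(-198)*(-1)/10 = -11*9/5 = -99/5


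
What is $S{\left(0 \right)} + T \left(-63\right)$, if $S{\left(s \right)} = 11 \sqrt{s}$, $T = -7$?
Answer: $441$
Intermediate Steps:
$S{\left(0 \right)} + T \left(-63\right) = 11 \sqrt{0} - -441 = 11 \cdot 0 + 441 = 0 + 441 = 441$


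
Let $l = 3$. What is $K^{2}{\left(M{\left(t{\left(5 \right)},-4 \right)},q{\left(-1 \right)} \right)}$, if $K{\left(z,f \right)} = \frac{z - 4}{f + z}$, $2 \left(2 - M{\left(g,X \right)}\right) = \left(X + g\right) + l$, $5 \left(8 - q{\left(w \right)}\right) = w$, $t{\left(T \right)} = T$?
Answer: $\frac{400}{1681} \approx 0.23795$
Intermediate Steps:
$q{\left(w \right)} = 8 - \frac{w}{5}$
$M{\left(g,X \right)} = \frac{1}{2} - \frac{X}{2} - \frac{g}{2}$ ($M{\left(g,X \right)} = 2 - \frac{\left(X + g\right) + 3}{2} = 2 - \frac{3 + X + g}{2} = 2 - \left(\frac{3}{2} + \frac{X}{2} + \frac{g}{2}\right) = \frac{1}{2} - \frac{X}{2} - \frac{g}{2}$)
$K{\left(z,f \right)} = \frac{-4 + z}{f + z}$
$K^{2}{\left(M{\left(t{\left(5 \right)},-4 \right)},q{\left(-1 \right)} \right)} = \left(\frac{-4 - 0}{\left(8 - - \frac{1}{5}\right) - 0}\right)^{2} = \left(\frac{-4 + \left(\frac{1}{2} + 2 - \frac{5}{2}\right)}{\left(8 + \frac{1}{5}\right) + \left(\frac{1}{2} + 2 - \frac{5}{2}\right)}\right)^{2} = \left(\frac{-4 + 0}{\frac{41}{5} + 0}\right)^{2} = \left(\frac{1}{\frac{41}{5}} \left(-4\right)\right)^{2} = \left(\frac{5}{41} \left(-4\right)\right)^{2} = \left(- \frac{20}{41}\right)^{2} = \frac{400}{1681}$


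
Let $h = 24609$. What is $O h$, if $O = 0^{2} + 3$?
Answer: $73827$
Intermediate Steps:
$O = 3$ ($O = 0 + 3 = 3$)
$O h = 3 \cdot 24609 = 73827$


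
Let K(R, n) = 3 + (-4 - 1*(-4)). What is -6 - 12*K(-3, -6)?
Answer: -42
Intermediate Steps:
K(R, n) = 3 (K(R, n) = 3 + (-4 + 4) = 3 + 0 = 3)
-6 - 12*K(-3, -6) = -6 - 12*3 = -6 - 36 = -42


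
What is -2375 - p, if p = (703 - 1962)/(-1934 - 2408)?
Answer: -10313509/4342 ≈ -2375.3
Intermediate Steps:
p = 1259/4342 (p = -1259/(-4342) = -1259*(-1/4342) = 1259/4342 ≈ 0.28996)
-2375 - p = -2375 - 1*1259/4342 = -2375 - 1259/4342 = -10313509/4342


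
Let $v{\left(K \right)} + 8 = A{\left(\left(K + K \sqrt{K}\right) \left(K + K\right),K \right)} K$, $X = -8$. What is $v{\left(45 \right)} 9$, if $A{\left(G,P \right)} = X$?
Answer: $-3312$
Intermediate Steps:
$A{\left(G,P \right)} = -8$
$v{\left(K \right)} = -8 - 8 K$
$v{\left(45 \right)} 9 = \left(-8 - 360\right) 9 = \left(-368\right) 9 = -3312$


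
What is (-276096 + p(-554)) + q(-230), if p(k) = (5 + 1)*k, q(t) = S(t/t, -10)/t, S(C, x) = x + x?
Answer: -6426658/23 ≈ -2.7942e+5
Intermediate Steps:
S(C, x) = 2*x
q(t) = -20/t (q(t) = (2*(-10))/t = -20/t)
p(k) = 6*k
(-276096 + p(-554)) + q(-230) = (-276096 + 6*(-554)) - 20/(-230) = (-276096 - 3324) - 20*(-1/230) = -279420 + 2/23 = -6426658/23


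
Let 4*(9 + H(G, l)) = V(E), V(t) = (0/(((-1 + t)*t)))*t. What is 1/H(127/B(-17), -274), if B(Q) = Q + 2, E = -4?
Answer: -⅑ ≈ -0.11111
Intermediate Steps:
B(Q) = 2 + Q
V(t) = 0 (V(t) = (0/((t*(-1 + t))))*t = (0*(1/(t*(-1 + t))))*t = 0*t = 0)
H(G, l) = -9 (H(G, l) = -9 + (¼)*0 = -9 + 0 = -9)
1/H(127/B(-17), -274) = 1/(-9) = -⅑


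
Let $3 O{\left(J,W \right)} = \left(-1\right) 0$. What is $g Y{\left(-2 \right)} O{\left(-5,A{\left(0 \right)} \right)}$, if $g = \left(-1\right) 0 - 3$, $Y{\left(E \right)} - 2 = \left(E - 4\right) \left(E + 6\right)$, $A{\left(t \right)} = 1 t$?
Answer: $0$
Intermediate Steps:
$A{\left(t \right)} = t$
$Y{\left(E \right)} = 2 + \left(-4 + E\right) \left(6 + E\right)$ ($Y{\left(E \right)} = 2 + \left(E - 4\right) \left(E + 6\right) = 2 + \left(-4 + E\right) \left(6 + E\right)$)
$O{\left(J,W \right)} = 0$ ($O{\left(J,W \right)} = \frac{\left(-1\right) 0}{3} = \frac{1}{3} \cdot 0 = 0$)
$g = -3$ ($g = 0 - 3 = -3$)
$g Y{\left(-2 \right)} O{\left(-5,A{\left(0 \right)} \right)} = - 3 \left(-22 + \left(-2\right)^{2} + 2 \left(-2\right)\right) 0 = - 3 \left(-22 + 4 - 4\right) 0 = \left(-3\right) \left(-22\right) 0 = 66 \cdot 0 = 0$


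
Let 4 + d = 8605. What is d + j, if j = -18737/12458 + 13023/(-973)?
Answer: 104077702399/12121634 ≈ 8586.1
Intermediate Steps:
j = -180471635/12121634 (j = -18737*1/12458 + 13023*(-1/973) = -18737/12458 - 13023/973 = -180471635/12121634 ≈ -14.888)
d = 8601 (d = -4 + 8605 = 8601)
d + j = 8601 - 180471635/12121634 = 104077702399/12121634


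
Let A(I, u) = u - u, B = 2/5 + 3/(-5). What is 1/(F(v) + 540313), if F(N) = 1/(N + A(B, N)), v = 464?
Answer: 464/250705233 ≈ 1.8508e-6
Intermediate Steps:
B = -1/5 (B = 2*(1/5) + 3*(-1/5) = 2/5 - 3/5 = -1/5 ≈ -0.20000)
A(I, u) = 0
F(N) = 1/N (F(N) = 1/(N + 0) = 1/N)
1/(F(v) + 540313) = 1/(1/464 + 540313) = 1/(250705233/464) = 464/250705233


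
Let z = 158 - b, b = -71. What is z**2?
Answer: 52441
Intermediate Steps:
z = 229 (z = 158 - 1*(-71) = 158 + 71 = 229)
z**2 = 229**2 = 52441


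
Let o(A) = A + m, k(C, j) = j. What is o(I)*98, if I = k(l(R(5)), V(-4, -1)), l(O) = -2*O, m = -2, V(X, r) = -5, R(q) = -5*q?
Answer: -686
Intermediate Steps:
I = -5
o(A) = -2 + A (o(A) = A - 2 = -2 + A)
o(I)*98 = (-2 - 5)*98 = -7*98 = -686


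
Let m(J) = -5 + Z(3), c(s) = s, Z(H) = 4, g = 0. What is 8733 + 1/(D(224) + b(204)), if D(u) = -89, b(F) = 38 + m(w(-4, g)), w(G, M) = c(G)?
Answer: 454115/52 ≈ 8733.0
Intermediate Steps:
w(G, M) = G
m(J) = -1 (m(J) = -5 + 4 = -1)
b(F) = 37 (b(F) = 38 - 1 = 37)
8733 + 1/(D(224) + b(204)) = 8733 + 1/(-89 + 37) = 8733 + 1/(-52) = 8733 - 1/52 = 454115/52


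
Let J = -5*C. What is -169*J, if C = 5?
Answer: 4225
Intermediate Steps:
J = -25 (J = -5*5 = -25)
-169*J = -169*(-25) = 4225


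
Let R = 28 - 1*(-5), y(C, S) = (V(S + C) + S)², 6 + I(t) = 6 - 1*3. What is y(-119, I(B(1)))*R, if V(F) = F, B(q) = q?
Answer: 515625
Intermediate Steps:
I(t) = -3 (I(t) = -6 + (6 - 1*3) = -6 + (6 - 3) = -6 + 3 = -3)
y(C, S) = (C + 2*S)² (y(C, S) = ((S + C) + S)² = ((C + S) + S)² = (C + 2*S)²)
R = 33 (R = 28 + 5 = 33)
y(-119, I(B(1)))*R = (-119 + 2*(-3))²*33 = (-119 - 6)²*33 = (-125)²*33 = 15625*33 = 515625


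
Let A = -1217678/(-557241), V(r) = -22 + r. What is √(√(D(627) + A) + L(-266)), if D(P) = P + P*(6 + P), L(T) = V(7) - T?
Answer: √(77939900552331 + 1114482*√30859246714470339)/557241 ≈ 29.690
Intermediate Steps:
L(T) = -15 - T (L(T) = (-22 + 7) - T = -15 - T)
A = 1217678/557241 (A = -1217678*(-1/557241) = 1217678/557241 ≈ 2.1852)
√(√(D(627) + A) + L(-266)) = √(√(627*(7 + 627) + 1217678/557241) + (-15 - 1*(-266))) = √(√(627*634 + 1217678/557241) + (-15 + 266)) = √(√(397518 + 1217678/557241) + 251) = √(√(221514545516/557241) + 251) = √(2*√30859246714470339/557241 + 251) = √(251 + 2*√30859246714470339/557241)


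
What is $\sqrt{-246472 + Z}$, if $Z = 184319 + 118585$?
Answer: $4 \sqrt{3527} \approx 237.55$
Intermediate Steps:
$Z = 302904$
$\sqrt{-246472 + Z} = \sqrt{-246472 + 302904} = \sqrt{56432} = 4 \sqrt{3527}$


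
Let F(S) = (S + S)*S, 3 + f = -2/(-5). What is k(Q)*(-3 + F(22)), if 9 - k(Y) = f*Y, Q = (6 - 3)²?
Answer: 31266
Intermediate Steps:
f = -13/5 (f = -3 - 2/(-5) = -3 - 2*(-⅕) = -3 + ⅖ = -13/5 ≈ -2.6000)
F(S) = 2*S² (F(S) = (2*S)*S = 2*S²)
Q = 9 (Q = 3² = 9)
k(Y) = 9 + 13*Y/5 (k(Y) = 9 - (-13)*Y/5 = 9 + 13*Y/5)
k(Q)*(-3 + F(22)) = (9 + (13/5)*9)*(-3 + 2*22²) = (9 + 117/5)*(-3 + 2*484) = 162*(-3 + 968)/5 = (162/5)*965 = 31266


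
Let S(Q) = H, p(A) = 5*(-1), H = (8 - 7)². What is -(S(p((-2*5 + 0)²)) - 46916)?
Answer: 46915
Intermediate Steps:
H = 1 (H = 1² = 1)
p(A) = -5
S(Q) = 1
-(S(p((-2*5 + 0)²)) - 46916) = -(1 - 46916) = -1*(-46915) = 46915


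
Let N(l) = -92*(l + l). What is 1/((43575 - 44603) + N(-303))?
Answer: 1/54724 ≈ 1.8274e-5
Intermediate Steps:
N(l) = -184*l
1/((43575 - 44603) + N(-303)) = 1/((43575 - 44603) - 184*(-303)) = 1/(-1028 + 55752) = 1/54724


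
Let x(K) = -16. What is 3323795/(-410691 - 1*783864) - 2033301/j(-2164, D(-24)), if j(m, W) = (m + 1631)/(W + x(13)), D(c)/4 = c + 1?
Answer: -52464375639335/127339563 ≈ -4.1200e+5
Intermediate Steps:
D(c) = 4 + 4*c (D(c) = 4*(c + 1) = 4*(1 + c) = 4 + 4*c)
j(m, W) = (1631 + m)/(-16 + W) (j(m, W) = (m + 1631)/(W - 16) = (1631 + m)/(-16 + W))
3323795/(-410691 - 1*783864) - 2033301/j(-2164, D(-24)) = 3323795/(-410691 - 1*783864) - 2033301*(-16 + (4 + 4*(-24)))/(1631 - 2164) = 3323795/(-410691 - 783864) - 2033301/(-533/(-16 + (4 - 96))) = 3323795/(-1194555) - 2033301/(-533/(-16 - 92)) = 3323795*(-1/1194555) - 2033301/(-533/(-108)) = -664759/238911 - 2033301/((-1/108*(-533))) = -664759/238911 - 2033301/533/108 = -664759/238911 - 2033301*108/533 = -664759/238911 - 219596508/533 = -52464375639335/127339563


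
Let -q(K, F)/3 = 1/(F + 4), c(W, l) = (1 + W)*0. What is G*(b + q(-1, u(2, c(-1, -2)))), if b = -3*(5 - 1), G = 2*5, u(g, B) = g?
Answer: -125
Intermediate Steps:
c(W, l) = 0
q(K, F) = -3/(4 + F) (q(K, F) = -3/(F + 4) = -3/(4 + F))
G = 10
b = -12 (b = -3*4 = -12)
G*(b + q(-1, u(2, c(-1, -2)))) = 10*(-12 - 3/(4 + 2)) = 10*(-12 - 3/6) = 10*(-12 - 3*⅙) = 10*(-12 - ½) = 10*(-25/2) = -125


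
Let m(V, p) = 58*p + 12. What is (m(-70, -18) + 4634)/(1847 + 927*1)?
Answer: 1801/1387 ≈ 1.2985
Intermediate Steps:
m(V, p) = 12 + 58*p
(m(-70, -18) + 4634)/(1847 + 927*1) = ((12 + 58*(-18)) + 4634)/(1847 + 927*1) = ((12 - 1044) + 4634)/(1847 + 927) = (-1032 + 4634)/2774 = 3602*(1/2774) = 1801/1387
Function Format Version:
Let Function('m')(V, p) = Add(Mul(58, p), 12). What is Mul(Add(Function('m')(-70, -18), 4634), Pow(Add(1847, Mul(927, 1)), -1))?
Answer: Rational(1801, 1387) ≈ 1.2985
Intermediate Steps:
Function('m')(V, p) = Add(12, Mul(58, p))
Mul(Add(Function('m')(-70, -18), 4634), Pow(Add(1847, Mul(927, 1)), -1)) = Mul(Add(Add(12, Mul(58, -18)), 4634), Pow(Add(1847, Mul(927, 1)), -1)) = Mul(Add(Add(12, -1044), 4634), Pow(Add(1847, 927), -1)) = Mul(Add(-1032, 4634), Pow(2774, -1)) = Mul(3602, Rational(1, 2774)) = Rational(1801, 1387)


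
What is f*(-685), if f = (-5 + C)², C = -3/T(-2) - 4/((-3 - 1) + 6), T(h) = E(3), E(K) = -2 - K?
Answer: -140288/5 ≈ -28058.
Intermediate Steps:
T(h) = -5 (T(h) = -2 - 1*3 = -2 - 3 = -5)
C = -7/5 (C = -3/(-5) - 4/((-3 - 1) + 6) = -3*(-⅕) - 4/(-4 + 6) = ⅗ - 4/2 = ⅗ - 4*½ = ⅗ - 2 = -7/5 ≈ -1.4000)
f = 1024/25 (f = (-5 - 7/5)² = (-32/5)² = 1024/25 ≈ 40.960)
f*(-685) = (1024/25)*(-685) = -140288/5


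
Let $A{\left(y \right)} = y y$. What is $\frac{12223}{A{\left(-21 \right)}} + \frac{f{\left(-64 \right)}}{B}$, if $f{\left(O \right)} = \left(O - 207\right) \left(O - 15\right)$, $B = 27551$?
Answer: $\frac{346197242}{12149991} \approx 28.494$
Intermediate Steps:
$A{\left(y \right)} = y^{2}$
$f{\left(O \right)} = \left(-207 + O\right) \left(-15 + O\right)$
$\frac{12223}{A{\left(-21 \right)}} + \frac{f{\left(-64 \right)}}{B} = \frac{12223}{\left(-21\right)^{2}} + \frac{3105 + \left(-64\right)^{2} - -14208}{27551} = \frac{12223}{441} + \left(3105 + 4096 + 14208\right) \frac{1}{27551} = 12223 \cdot \frac{1}{441} + 21409 \cdot \frac{1}{27551} = \frac{12223}{441} + \frac{21409}{27551} = \frac{346197242}{12149991}$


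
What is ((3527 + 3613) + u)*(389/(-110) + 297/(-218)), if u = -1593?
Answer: -162904296/5995 ≈ -27173.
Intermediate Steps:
((3527 + 3613) + u)*(389/(-110) + 297/(-218)) = ((3527 + 3613) - 1593)*(389/(-110) + 297/(-218)) = (7140 - 1593)*(389*(-1/110) + 297*(-1/218)) = 5547*(-389/110 - 297/218) = 5547*(-29368/5995) = -162904296/5995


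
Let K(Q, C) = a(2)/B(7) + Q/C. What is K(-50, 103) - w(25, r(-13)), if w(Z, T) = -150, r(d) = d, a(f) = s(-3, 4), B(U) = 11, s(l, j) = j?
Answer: 169812/1133 ≈ 149.88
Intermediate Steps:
a(f) = 4
K(Q, C) = 4/11 + Q/C
K(-50, 103) - w(25, r(-13)) = (4/11 - 50/103) - 1*(-150) = (4/11 - 50*1/103) + 150 = (4/11 - 50/103) + 150 = -138/1133 + 150 = 169812/1133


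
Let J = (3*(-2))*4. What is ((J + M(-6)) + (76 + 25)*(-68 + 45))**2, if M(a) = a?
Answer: 5536609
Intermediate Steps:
J = -24 (J = -6*4 = -24)
((J + M(-6)) + (76 + 25)*(-68 + 45))**2 = ((-24 - 6) + (76 + 25)*(-68 + 45))**2 = (-30 + 101*(-23))**2 = (-30 - 2323)**2 = (-2353)**2 = 5536609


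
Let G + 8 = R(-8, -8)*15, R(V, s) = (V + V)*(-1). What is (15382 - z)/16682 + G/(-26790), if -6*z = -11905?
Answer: 6229083/7840540 ≈ 0.79447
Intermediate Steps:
z = 11905/6 (z = -⅙*(-11905) = 11905/6 ≈ 1984.2)
R(V, s) = -2*V (R(V, s) = (2*V)*(-1) = -2*V)
G = 232 (G = -8 - 2*(-8)*15 = -8 + 16*15 = -8 + 240 = 232)
(15382 - z)/16682 + G/(-26790) = (15382 - 1*11905/6)/16682 + 232/(-26790) = (15382 - 11905/6)*(1/16682) + 232*(-1/26790) = (80387/6)*(1/16682) - 116/13395 = 80387/100092 - 116/13395 = 6229083/7840540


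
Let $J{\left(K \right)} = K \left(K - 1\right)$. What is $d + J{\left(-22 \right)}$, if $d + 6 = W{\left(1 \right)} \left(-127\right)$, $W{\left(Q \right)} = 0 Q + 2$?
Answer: $246$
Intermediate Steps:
$W{\left(Q \right)} = 2$ ($W{\left(Q \right)} = 0 + 2 = 2$)
$J{\left(K \right)} = K \left(-1 + K\right)$
$d = -260$ ($d = -6 + 2 \left(-127\right) = -6 - 254 = -260$)
$d + J{\left(-22 \right)} = -260 - 22 \left(-1 - 22\right) = -260 - -506 = -260 + 506 = 246$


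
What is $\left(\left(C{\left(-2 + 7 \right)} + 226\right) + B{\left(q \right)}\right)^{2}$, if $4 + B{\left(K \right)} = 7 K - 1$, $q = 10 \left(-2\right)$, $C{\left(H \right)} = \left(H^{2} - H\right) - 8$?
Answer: $8649$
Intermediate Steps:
$C{\left(H \right)} = -8 + H^{2} - H$
$q = -20$
$B{\left(K \right)} = -5 + 7 K$ ($B{\left(K \right)} = -4 + \left(7 K - 1\right) = -4 + \left(-1 + 7 K\right) = -5 + 7 K$)
$\left(\left(C{\left(-2 + 7 \right)} + 226\right) + B{\left(q \right)}\right)^{2} = \left(\left(\left(-8 + \left(-2 + 7\right)^{2} - \left(-2 + 7\right)\right) + 226\right) + \left(-5 + 7 \left(-20\right)\right)\right)^{2} = \left(\left(\left(-8 + 5^{2} - 5\right) + 226\right) - 145\right)^{2} = \left(\left(\left(-8 + 25 - 5\right) + 226\right) - 145\right)^{2} = \left(\left(12 + 226\right) - 145\right)^{2} = \left(238 - 145\right)^{2} = 93^{2} = 8649$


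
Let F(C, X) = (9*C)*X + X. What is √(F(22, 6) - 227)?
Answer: √967 ≈ 31.097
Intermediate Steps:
F(C, X) = X + 9*C*X (F(C, X) = 9*C*X + X = X + 9*C*X)
√(F(22, 6) - 227) = √(6*(1 + 9*22) - 227) = √(6*(1 + 198) - 227) = √(6*199 - 227) = √(1194 - 227) = √967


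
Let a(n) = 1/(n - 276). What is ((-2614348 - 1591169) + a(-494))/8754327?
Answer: -3238248091/6740831790 ≈ -0.48039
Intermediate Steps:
a(n) = 1/(-276 + n)
((-2614348 - 1591169) + a(-494))/8754327 = ((-2614348 - 1591169) + 1/(-276 - 494))/8754327 = (-4205517 + 1/(-770))*(1/8754327) = (-4205517 - 1/770)*(1/8754327) = -3238248091/770*1/8754327 = -3238248091/6740831790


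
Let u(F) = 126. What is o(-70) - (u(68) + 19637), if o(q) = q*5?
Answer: -20113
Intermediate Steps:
o(q) = 5*q
o(-70) - (u(68) + 19637) = 5*(-70) - (126 + 19637) = -350 - 1*19763 = -350 - 19763 = -20113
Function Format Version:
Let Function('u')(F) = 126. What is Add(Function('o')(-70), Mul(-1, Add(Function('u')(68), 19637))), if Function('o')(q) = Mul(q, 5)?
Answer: -20113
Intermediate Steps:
Function('o')(q) = Mul(5, q)
Add(Function('o')(-70), Mul(-1, Add(Function('u')(68), 19637))) = Add(Mul(5, -70), Mul(-1, Add(126, 19637))) = Add(-350, Mul(-1, 19763)) = Add(-350, -19763) = -20113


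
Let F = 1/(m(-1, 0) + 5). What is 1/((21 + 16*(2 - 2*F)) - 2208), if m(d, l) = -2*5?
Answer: -5/10743 ≈ -0.00046542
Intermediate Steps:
m(d, l) = -10
F = -1/5 (F = 1/(-10 + 5) = 1/(-5) = -1/5 ≈ -0.20000)
1/((21 + 16*(2 - 2*F)) - 2208) = 1/((21 + 16*(2 - 2*(-1/5))) - 2208) = 1/((21 + 16*(2 + 2/5)) - 2208) = 1/((21 + 16*(12/5)) - 2208) = 1/((21 + 192/5) - 2208) = 1/(297/5 - 2208) = 1/(-10743/5) = -5/10743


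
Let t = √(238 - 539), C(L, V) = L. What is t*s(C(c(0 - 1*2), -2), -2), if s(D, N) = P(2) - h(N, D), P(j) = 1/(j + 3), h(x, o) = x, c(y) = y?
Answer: 11*I*√301/5 ≈ 38.169*I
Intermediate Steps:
P(j) = 1/(3 + j)
t = I*√301 (t = √(-301) = I*√301 ≈ 17.349*I)
s(D, N) = ⅕ - N (s(D, N) = 1/(3 + 2) - N = 1/5 - N = ⅕ - N)
t*s(C(c(0 - 1*2), -2), -2) = (I*√301)*(⅕ - 1*(-2)) = (I*√301)*(⅕ + 2) = (I*√301)*(11/5) = 11*I*√301/5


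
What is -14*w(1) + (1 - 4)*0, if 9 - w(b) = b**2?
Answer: -112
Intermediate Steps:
w(b) = 9 - b**2
-14*w(1) + (1 - 4)*0 = -14*(9 - 1*1**2) + (1 - 4)*0 = -14*(9 - 1*1) - 3*0 = -14*(9 - 1) + 0 = -14*8 + 0 = -112 + 0 = -112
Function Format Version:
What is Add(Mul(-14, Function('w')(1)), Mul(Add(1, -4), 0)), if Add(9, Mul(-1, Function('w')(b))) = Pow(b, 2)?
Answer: -112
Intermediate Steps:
Function('w')(b) = Add(9, Mul(-1, Pow(b, 2)))
Add(Mul(-14, Function('w')(1)), Mul(Add(1, -4), 0)) = Add(Mul(-14, Add(9, Mul(-1, Pow(1, 2)))), Mul(Add(1, -4), 0)) = Add(Mul(-14, Add(9, Mul(-1, 1))), Mul(-3, 0)) = Add(Mul(-14, Add(9, -1)), 0) = Add(Mul(-14, 8), 0) = Add(-112, 0) = -112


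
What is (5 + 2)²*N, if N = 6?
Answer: 294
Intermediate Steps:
(5 + 2)²*N = (5 + 2)²*6 = 7²*6 = 49*6 = 294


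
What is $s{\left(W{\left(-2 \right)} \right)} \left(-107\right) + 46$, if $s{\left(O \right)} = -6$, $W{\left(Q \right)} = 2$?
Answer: $688$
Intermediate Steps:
$s{\left(W{\left(-2 \right)} \right)} \left(-107\right) + 46 = \left(-6\right) \left(-107\right) + 46 = 642 + 46 = 688$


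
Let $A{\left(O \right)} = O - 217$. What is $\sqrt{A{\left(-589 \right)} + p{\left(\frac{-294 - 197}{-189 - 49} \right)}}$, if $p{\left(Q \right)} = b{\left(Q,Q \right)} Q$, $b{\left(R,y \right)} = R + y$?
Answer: $\frac{i \sqrt{45172902}}{238} \approx 28.24 i$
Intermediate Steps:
$A{\left(O \right)} = -217 + O$ ($A{\left(O \right)} = O - 217 = -217 + O$)
$p{\left(Q \right)} = 2 Q^{2}$ ($p{\left(Q \right)} = \left(Q + Q\right) Q = 2 Q Q = 2 Q^{2}$)
$\sqrt{A{\left(-589 \right)} + p{\left(\frac{-294 - 197}{-189 - 49} \right)}} = \sqrt{\left(-217 - 589\right) + 2 \left(\frac{-294 - 197}{-189 - 49}\right)^{2}} = \sqrt{-806 + 2 \left(- \frac{491}{-238}\right)^{2}} = \sqrt{-806 + 2 \left(\left(-491\right) \left(- \frac{1}{238}\right)\right)^{2}} = \sqrt{-806 + 2 \left(\frac{491}{238}\right)^{2}} = \sqrt{-806 + 2 \cdot \frac{241081}{56644}} = \sqrt{-806 + \frac{241081}{28322}} = \sqrt{- \frac{22586451}{28322}} = \frac{i \sqrt{45172902}}{238}$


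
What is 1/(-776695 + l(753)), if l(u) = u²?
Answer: -1/209686 ≈ -4.7690e-6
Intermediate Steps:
1/(-776695 + l(753)) = 1/(-776695 + 753²) = 1/(-776695 + 567009) = 1/(-209686) = -1/209686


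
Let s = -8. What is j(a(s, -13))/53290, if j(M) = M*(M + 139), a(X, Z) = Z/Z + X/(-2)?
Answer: 72/5329 ≈ 0.013511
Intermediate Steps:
a(X, Z) = 1 - X/2 (a(X, Z) = 1 + X*(-½) = 1 - X/2)
j(M) = M*(139 + M)
j(a(s, -13))/53290 = ((1 - ½*(-8))*(139 + (1 - ½*(-8))))/53290 = ((1 + 4)*(139 + (1 + 4)))*(1/53290) = (5*(139 + 5))*(1/53290) = (5*144)*(1/53290) = 720*(1/53290) = 72/5329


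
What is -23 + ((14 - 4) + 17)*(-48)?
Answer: -1319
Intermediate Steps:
-23 + ((14 - 4) + 17)*(-48) = -23 + (10 + 17)*(-48) = -23 + 27*(-48) = -23 - 1296 = -1319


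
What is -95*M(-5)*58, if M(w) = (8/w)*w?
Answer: -44080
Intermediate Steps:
M(w) = 8
-95*M(-5)*58 = -95*8*58 = -760*58 = -44080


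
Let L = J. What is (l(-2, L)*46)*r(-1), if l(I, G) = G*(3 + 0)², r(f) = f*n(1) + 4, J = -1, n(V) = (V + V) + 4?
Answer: 828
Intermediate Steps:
n(V) = 4 + 2*V (n(V) = 2*V + 4 = 4 + 2*V)
L = -1
r(f) = 4 + 6*f (r(f) = f*(4 + 2*1) + 4 = f*(4 + 2) + 4 = f*6 + 4 = 6*f + 4 = 4 + 6*f)
l(I, G) = 9*G (l(I, G) = G*3² = G*9 = 9*G)
(l(-2, L)*46)*r(-1) = ((9*(-1))*46)*(4 + 6*(-1)) = (-9*46)*(4 - 6) = -414*(-2) = 828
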